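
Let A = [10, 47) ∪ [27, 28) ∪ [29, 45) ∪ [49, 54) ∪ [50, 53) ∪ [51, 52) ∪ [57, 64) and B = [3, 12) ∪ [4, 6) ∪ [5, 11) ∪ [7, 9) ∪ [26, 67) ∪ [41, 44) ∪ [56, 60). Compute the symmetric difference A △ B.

[3, 10) ∪ [12, 26) ∪ [47, 49) ∪ [54, 57) ∪ [64, 67)

First set merges to [10, 47), [49, 54), [57, 64).
Second set merges to [3, 12), [26, 67).
A but not B: [12, 26).
B but not A: [3, 10), [47, 49), [54, 57), [64, 67).
Combining gives A △ B.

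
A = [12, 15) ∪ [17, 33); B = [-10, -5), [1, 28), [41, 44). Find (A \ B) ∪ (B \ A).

Only in the first: [28, 33).
Only in the second: [-10, -5), [1, 12), [15, 17), [41, 44).
Together these are the periods covered by exactly one.

[-10, -5) ∪ [1, 12) ∪ [15, 17) ∪ [28, 33) ∪ [41, 44)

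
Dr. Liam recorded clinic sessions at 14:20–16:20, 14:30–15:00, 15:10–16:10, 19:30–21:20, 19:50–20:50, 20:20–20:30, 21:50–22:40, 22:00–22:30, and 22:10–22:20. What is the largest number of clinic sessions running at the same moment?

3

Sweep endpoints in order; track running count of active intervals.
Peak of 3 reached at 20:20.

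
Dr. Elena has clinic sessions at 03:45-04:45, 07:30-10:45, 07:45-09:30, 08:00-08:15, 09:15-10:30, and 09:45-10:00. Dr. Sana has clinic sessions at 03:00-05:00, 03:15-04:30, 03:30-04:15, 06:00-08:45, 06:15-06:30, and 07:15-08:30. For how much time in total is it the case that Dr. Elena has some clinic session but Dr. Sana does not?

2 h

First set merges to 03:45-04:45, 07:30-10:45.
Second set merges to 03:00-05:00, 06:00-08:45.
A \ B = 08:45-10:45.
Total: 2 h.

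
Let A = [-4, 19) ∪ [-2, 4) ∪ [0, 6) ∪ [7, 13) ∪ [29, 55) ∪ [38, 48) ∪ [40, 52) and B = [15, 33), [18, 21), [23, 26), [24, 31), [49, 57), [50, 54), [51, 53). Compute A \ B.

First set merges to [-4, 19), [29, 55).
Second set merges to [15, 33), [49, 57).
[-4, 19) \ B = [-4, 15).
[29, 55) \ B = [33, 49).

[-4, 15) ∪ [33, 49)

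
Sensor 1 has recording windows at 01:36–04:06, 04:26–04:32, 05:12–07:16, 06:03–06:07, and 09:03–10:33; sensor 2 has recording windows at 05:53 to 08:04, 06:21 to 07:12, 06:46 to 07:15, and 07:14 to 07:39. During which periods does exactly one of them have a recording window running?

01:36-04:06, 04:26-04:32, 05:12-05:53, 07:16-08:04, 09:03-10:33

A, merged: 01:36-04:06, 04:26-04:32, 05:12-07:16, 09:03-10:33.
B, merged: 05:53-08:04.
A \ B = 01:36-04:06, 04:26-04:32, 05:12-05:53, 09:03-10:33.
B \ A = 07:16-08:04.
Union of the two gives the symmetric difference.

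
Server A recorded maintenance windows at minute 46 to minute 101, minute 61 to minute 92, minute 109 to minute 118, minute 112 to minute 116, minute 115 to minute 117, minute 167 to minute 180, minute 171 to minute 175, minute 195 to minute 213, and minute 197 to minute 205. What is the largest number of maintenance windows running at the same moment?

3

Walk the sorted start/end points keeping a running depth.
The depth first hits 3 at minute 115.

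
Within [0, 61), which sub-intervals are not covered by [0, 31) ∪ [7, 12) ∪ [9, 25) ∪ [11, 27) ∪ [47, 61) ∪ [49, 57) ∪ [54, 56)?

After merging, the occupied span is [0, 31), [47, 61).
Gaps within [0, 61): [31, 47).

[31, 47)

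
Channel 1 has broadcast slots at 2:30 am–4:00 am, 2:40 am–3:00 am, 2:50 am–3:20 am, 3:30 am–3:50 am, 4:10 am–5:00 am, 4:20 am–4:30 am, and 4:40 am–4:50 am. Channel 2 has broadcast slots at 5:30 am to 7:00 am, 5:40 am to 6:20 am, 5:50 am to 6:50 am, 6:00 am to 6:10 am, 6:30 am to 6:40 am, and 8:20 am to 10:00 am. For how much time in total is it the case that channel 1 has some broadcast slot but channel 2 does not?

2 h 20 min

First set merges to 2:30 am–4:00 am, 4:10 am–5:00 am.
Second set merges to 5:30 am–7:00 am, 8:20 am–10:00 am.
A \ B = 2:30 am–4:00 am, 4:10 am–5:00 am.
Total: 1 h 30 min + 50 min = 2 h 20 min.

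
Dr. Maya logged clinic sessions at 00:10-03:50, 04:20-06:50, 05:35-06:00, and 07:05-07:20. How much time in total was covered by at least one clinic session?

6 h 25 min

Merged: 00:10–03:50, 04:20–06:50, 07:05–07:20.
Lengths: 3 h 40 min + 2 h 30 min + 15 min = 6 h 25 min.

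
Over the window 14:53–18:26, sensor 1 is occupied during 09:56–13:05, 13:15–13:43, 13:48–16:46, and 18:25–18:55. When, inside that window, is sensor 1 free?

After merging, the occupied span is 09:56–13:05, 13:15–13:43, 13:48–16:46, 18:25–18:55.
Complement within 14:53–18:26: 16:46–18:25.

16:46–18:25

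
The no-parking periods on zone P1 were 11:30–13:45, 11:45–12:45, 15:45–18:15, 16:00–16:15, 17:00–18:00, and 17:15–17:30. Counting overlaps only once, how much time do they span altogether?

4 h 45 min

Merged: 11:30-13:45, 15:45-18:15.
Lengths: 2 h 15 min + 2 h 30 min = 4 h 45 min.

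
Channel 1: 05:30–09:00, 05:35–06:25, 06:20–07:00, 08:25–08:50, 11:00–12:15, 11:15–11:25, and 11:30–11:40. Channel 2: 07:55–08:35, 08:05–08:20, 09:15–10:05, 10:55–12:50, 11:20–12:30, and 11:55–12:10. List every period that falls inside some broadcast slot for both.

Merge the first list: 05:30–09:00, 11:00–12:15.
Merge the second list: 07:55–08:35, 09:15–10:05, 10:55–12:50.
05:30–09:00 overlaps B on 07:55–08:35.
11:00–12:15 overlaps B on 11:00–12:15.

07:55–08:35, 11:00–12:15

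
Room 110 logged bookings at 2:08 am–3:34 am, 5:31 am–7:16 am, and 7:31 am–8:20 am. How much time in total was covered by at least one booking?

4 h

Merged: 2:08 am–3:34 am, 5:31 am–7:16 am, 7:31 am–8:20 am.
Lengths: 1 h 26 min + 1 h 45 min + 49 min = 4 h.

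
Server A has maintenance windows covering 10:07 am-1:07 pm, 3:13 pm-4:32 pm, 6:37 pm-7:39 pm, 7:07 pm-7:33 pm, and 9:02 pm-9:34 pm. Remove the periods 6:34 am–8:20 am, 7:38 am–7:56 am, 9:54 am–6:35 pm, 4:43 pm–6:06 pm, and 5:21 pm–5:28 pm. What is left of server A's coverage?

6:37 pm-7:39 pm, 9:02 pm-9:34 pm

A, merged: 10:07 am-1:07 pm, 3:13 pm-4:32 pm, 6:37 pm-7:39 pm, 9:02 pm-9:34 pm.
B, merged: 6:34 am-8:20 am, 9:54 am-6:35 pm.
10:07 am-1:07 pm: fully covered by B → removed.
3:13 pm-4:32 pm: fully covered by B → removed.
6:37 pm-7:39 pm: no B overlap → unchanged.
9:02 pm-9:34 pm: no B overlap → unchanged.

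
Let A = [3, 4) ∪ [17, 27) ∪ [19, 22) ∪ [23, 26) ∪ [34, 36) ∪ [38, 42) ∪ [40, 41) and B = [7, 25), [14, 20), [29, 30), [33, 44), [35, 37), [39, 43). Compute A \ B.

[3, 4) ∪ [25, 27)

First set merges to [3, 4), [17, 27), [34, 36), [38, 42).
Second set merges to [7, 25), [29, 30), [33, 44).
[3, 4): nothing removed.
[17, 27) \ B = [25, 27).
[34, 36): entirely removed.
[38, 42): entirely removed.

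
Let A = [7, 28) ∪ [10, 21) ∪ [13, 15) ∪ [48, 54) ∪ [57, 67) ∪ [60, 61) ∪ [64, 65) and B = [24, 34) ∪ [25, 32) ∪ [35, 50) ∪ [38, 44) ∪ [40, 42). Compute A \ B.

First set merges to [7, 28), [48, 54), [57, 67).
Second set merges to [24, 34), [35, 50).
[7, 28) \ B = [7, 24).
[48, 54) \ B = [50, 54).
[57, 67): nothing removed.

[7, 24) ∪ [50, 54) ∪ [57, 67)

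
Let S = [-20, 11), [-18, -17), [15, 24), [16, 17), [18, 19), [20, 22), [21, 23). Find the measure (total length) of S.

40

Merged: [-20, 11), [15, 24).
Lengths: 31 + 9 = 40.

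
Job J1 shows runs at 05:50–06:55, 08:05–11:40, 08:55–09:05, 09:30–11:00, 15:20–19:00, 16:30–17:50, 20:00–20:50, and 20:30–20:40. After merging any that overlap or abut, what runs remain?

05:50–06:55, 08:05–11:40, 15:20–19:00, 20:00–20:50

08:05–11:40 is disjoint → start new block.
08:55–09:05 overlaps/touches 08:05–11:40 → extend to 08:05–11:40.
09:30–11:00 overlaps/touches 08:05–11:40 → extend to 08:05–11:40.
15:20–19:00 is disjoint → start new block.
16:30–17:50 overlaps/touches 15:20–19:00 → extend to 15:20–19:00.
20:00–20:50 is disjoint → start new block.
20:30–20:40 overlaps/touches 20:00–20:50 → extend to 20:00–20:50.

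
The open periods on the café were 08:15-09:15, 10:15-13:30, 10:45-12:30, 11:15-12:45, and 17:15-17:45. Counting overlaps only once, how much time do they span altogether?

Merged: 08:15-09:15, 10:15-13:30, 17:15-17:45.
Lengths: 1 h + 3 h 15 min + 30 min = 4 h 45 min.

4 h 45 min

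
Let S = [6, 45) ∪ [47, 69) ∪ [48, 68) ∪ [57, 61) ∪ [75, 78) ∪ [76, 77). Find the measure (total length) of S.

64

Merged: [6, 45), [47, 69), [75, 78).
Lengths: 39 + 22 + 3 = 64.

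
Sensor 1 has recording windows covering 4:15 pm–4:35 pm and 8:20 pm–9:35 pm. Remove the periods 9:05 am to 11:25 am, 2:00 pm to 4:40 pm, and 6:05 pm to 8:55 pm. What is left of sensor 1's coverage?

8:55 pm-9:35 pm

4:15 pm-4:35 pm: fully covered by B → removed.
8:20 pm-9:35 pm minus B → 8:55 pm-9:35 pm.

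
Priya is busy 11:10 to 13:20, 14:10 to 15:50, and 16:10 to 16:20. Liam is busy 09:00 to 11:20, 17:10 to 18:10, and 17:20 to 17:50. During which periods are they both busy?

11:10–11:20

Second set merges to 09:00–11:20, 17:10–18:10.
11:10–13:20 overlaps B on 11:10–11:20.
14:10–15:50 falls entirely outside B.
16:10–16:20 falls entirely outside B.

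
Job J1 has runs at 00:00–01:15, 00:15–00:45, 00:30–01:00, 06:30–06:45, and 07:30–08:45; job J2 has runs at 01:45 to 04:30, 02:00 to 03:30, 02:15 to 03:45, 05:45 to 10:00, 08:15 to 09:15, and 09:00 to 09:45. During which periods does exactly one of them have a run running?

A, merged: 00:00-01:15, 06:30-06:45, 07:30-08:45.
B, merged: 01:45-04:30, 05:45-10:00.
A but not B: 00:00-01:15.
B but not A: 01:45-04:30, 05:45-06:30, 06:45-07:30, 08:45-10:00.
Combining gives A △ B.

00:00-01:15, 01:45-04:30, 05:45-06:30, 06:45-07:30, 08:45-10:00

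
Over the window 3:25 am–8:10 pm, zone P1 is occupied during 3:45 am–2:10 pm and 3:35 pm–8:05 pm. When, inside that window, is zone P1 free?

3:25 am–3:45 am, 2:10 pm–3:35 pm, 8:05 pm–8:10 pm

The merged coverage is 3:45 am–2:10 pm, 3:35 pm–8:05 pm.
Uncovered inside 3:25 am–8:10 pm: 3:25 am–3:45 am, 2:10 pm–3:35 pm, 8:05 pm–8:10 pm.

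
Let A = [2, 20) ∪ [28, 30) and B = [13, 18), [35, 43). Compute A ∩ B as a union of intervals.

[13, 18)

[2, 20) overlaps B on [13, 18).
[28, 30) falls entirely outside B.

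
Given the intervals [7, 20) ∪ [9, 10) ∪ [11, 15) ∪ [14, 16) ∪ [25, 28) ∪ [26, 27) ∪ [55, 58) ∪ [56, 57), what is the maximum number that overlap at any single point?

Walk the sorted start/end points keeping a running depth.
The depth first hits 3 at 14.

3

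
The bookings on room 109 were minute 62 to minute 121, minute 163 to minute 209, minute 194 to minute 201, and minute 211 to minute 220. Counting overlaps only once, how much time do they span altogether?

Merged: minute 62 to minute 121, minute 163 to minute 209, minute 211 to minute 220.
Lengths: 59 minutes + 46 minutes + 9 minutes = 114 minutes.

114 minutes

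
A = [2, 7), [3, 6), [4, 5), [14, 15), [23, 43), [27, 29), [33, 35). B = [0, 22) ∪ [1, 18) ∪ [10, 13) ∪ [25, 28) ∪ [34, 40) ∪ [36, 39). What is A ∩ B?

[2, 7) ∪ [14, 15) ∪ [25, 28) ∪ [34, 40)

Merge the first list: [2, 7), [14, 15), [23, 43).
Merge the second list: [0, 22), [25, 28), [34, 40).
[2, 7) meets the second set on [2, 7).
[14, 15) meets the second set on [14, 15).
[23, 43) meets the second set on [25, 28), [34, 40).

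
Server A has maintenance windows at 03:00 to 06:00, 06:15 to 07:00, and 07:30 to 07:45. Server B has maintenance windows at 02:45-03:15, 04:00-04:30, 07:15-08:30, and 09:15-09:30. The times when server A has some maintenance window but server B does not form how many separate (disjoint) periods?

3

A \ B = 03:15-04:00, 04:30-06:00, 06:15-07:00.
That is 3 disjoint pieces.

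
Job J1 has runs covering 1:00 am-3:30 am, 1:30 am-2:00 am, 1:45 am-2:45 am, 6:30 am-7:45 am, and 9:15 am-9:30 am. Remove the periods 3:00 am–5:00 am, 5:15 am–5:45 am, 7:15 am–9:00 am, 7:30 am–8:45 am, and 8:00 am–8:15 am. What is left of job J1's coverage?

A, merged: 1:00 am-3:30 am, 6:30 am-7:45 am, 9:15 am-9:30 am.
B, merged: 3:00 am-5:00 am, 5:15 am-5:45 am, 7:15 am-9:00 am.
1:00 am-3:30 am with B removed leaves 1:00 am-3:00 am.
6:30 am-7:45 am with B removed leaves 6:30 am-7:15 am.
9:15 am-9:30 am is untouched.

1:00 am-3:00 am, 6:30 am-7:15 am, 9:15 am-9:30 am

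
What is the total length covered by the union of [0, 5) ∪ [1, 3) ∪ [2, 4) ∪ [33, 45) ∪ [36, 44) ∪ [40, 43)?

17

Merged: [0, 5), [33, 45).
Lengths: 5 + 12 = 17.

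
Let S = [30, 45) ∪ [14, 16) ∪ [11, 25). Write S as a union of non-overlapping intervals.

[11, 25) ∪ [30, 45)

Sort by start: [11, 25), [14, 16), [30, 45).
[14, 16) overlaps/touches [11, 25) → extend to [11, 25).
[30, 45) is disjoint → start new block.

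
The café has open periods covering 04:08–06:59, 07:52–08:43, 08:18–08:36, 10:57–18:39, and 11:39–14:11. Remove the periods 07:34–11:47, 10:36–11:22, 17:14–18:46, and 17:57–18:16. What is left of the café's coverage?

Merge the first list: 04:08–06:59, 07:52–08:43, 10:57–18:39.
Merge the second list: 07:34–11:47, 17:14–18:46.
04:08–06:59: no B overlap → unchanged.
07:52–08:43: fully covered by B → removed.
10:57–18:39 minus B → 11:47–17:14.

04:08–06:59, 11:47–17:14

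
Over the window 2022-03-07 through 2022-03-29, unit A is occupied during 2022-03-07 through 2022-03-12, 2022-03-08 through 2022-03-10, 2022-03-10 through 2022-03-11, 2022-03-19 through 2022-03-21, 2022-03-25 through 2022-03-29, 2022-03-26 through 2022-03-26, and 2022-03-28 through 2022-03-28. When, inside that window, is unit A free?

2022-03-13 through 2022-03-18, 2022-03-22 through 2022-03-24

Covered (merged): 2022-03-07 through 2022-03-12, 2022-03-19 through 2022-03-21, 2022-03-25 through 2022-03-29.
Gaps within 2022-03-07 through 2022-03-29: 2022-03-13 through 2022-03-18, 2022-03-22 through 2022-03-24.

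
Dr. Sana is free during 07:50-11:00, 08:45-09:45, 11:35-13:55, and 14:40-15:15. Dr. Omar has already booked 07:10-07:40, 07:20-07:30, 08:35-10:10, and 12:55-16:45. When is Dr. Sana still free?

A, merged: 07:50–11:00, 11:35–13:55, 14:40–15:15.
B, merged: 07:10–07:40, 08:35–10:10, 12:55–16:45.
07:50–11:00 \ B = 07:50–08:35, 10:10–11:00.
11:35–13:55 \ B = 11:35–12:55.
14:40–15:15: entirely removed.

07:50–08:35, 10:10–11:00, 11:35–12:55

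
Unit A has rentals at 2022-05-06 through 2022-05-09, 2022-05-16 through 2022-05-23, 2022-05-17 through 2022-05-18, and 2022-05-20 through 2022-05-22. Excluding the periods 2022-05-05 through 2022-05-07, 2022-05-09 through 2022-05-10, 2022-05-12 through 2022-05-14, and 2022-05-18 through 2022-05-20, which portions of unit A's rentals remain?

A, merged: 2022-05-06 through 2022-05-09, 2022-05-16 through 2022-05-23.
2022-05-06 through 2022-05-09 with B removed leaves 2022-05-08 through 2022-05-08.
2022-05-16 through 2022-05-23 with B removed leaves 2022-05-16 through 2022-05-17, 2022-05-21 through 2022-05-23.

2022-05-08 through 2022-05-08, 2022-05-16 through 2022-05-17, 2022-05-21 through 2022-05-23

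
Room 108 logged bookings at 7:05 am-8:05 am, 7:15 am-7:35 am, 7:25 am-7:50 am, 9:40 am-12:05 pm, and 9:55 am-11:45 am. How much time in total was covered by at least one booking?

Merged: 7:05 am–8:05 am, 9:40 am–12:05 pm.
Lengths: 1 h + 2 h 25 min = 3 h 25 min.

3 h 25 min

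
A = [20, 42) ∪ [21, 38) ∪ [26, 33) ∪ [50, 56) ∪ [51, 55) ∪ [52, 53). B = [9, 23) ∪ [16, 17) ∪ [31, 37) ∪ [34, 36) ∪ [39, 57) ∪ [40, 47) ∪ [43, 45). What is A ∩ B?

A, merged: [20, 42), [50, 56).
B, merged: [9, 23), [31, 37), [39, 57).
[20, 42) meets the second set on [20, 23), [31, 37), [39, 42).
[50, 56) meets the second set on [50, 56).

[20, 23) ∪ [31, 37) ∪ [39, 42) ∪ [50, 56)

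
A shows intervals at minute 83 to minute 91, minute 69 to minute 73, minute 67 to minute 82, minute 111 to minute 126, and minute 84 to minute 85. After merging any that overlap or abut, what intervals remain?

Sort by start: minute 67 to minute 82, minute 69 to minute 73, minute 83 to minute 91, minute 84 to minute 85, minute 111 to minute 126.
minute 69 to minute 73 overlaps/touches minute 67 to minute 82 → extend to minute 67 to minute 82.
minute 83 to minute 91 is disjoint → start new block.
minute 84 to minute 85 overlaps/touches minute 83 to minute 91 → extend to minute 83 to minute 91.
minute 111 to minute 126 is disjoint → start new block.

minute 67 to minute 82, minute 83 to minute 91, minute 111 to minute 126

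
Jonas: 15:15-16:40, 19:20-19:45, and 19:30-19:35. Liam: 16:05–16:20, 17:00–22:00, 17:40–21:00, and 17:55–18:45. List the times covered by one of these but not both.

15:15–16:05, 16:20–16:40, 17:00–19:20, 19:45–22:00

A, merged: 15:15–16:40, 19:20–19:45.
B, merged: 16:05–16:20, 17:00–22:00.
Only in the first: 15:15–16:05, 16:20–16:40.
Only in the second: 17:00–19:20, 19:45–22:00.
Together these are the periods covered by exactly one.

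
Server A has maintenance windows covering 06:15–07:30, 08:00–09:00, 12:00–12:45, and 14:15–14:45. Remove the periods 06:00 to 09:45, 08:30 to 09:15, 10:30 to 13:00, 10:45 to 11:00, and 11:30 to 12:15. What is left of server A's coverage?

14:15–14:45

Merge the second list: 06:00–09:45, 10:30–13:00.
06:15–07:30 lies entirely inside B → drops out.
08:00–09:00 lies entirely inside B → drops out.
12:00–12:45 lies entirely inside B → drops out.
14:15–14:45 is untouched.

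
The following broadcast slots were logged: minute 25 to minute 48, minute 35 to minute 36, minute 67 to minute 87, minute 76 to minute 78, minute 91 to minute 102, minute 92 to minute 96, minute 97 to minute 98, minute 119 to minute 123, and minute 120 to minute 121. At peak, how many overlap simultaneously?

Walk the sorted start/end points keeping a running depth.
The depth first hits 2 at minute 35.

2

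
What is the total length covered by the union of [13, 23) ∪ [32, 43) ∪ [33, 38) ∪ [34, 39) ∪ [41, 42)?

Merged: [13, 23), [32, 43).
Lengths: 10 + 11 = 21.

21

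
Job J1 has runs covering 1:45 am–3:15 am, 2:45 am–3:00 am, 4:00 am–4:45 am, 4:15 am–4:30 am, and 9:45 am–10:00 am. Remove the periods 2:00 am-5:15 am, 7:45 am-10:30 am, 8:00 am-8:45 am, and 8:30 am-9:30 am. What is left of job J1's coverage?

1:45 am–2:00 am

Merge the first list: 1:45 am–3:15 am, 4:00 am–4:45 am, 9:45 am–10:00 am.
Merge the second list: 2:00 am–5:15 am, 7:45 am–10:30 am.
1:45 am–3:15 am with B removed leaves 1:45 am–2:00 am.
4:00 am–4:45 am lies entirely inside B → drops out.
9:45 am–10:00 am lies entirely inside B → drops out.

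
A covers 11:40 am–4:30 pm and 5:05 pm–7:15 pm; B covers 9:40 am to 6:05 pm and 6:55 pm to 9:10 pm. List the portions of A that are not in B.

6:05 pm-6:55 pm

11:40 am-4:30 pm lies entirely inside B → drops out.
5:05 pm-7:15 pm with B removed leaves 6:05 pm-6:55 pm.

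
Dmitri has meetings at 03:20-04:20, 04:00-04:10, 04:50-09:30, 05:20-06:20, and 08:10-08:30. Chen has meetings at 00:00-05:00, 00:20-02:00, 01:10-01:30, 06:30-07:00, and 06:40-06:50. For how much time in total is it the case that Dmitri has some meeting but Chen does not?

4 h

A, merged: 03:20–04:20, 04:50–09:30.
B, merged: 00:00–05:00, 06:30–07:00.
A \ B = 05:00–06:30, 07:00–09:30.
Total: 1 h 30 min + 2 h 30 min = 4 h.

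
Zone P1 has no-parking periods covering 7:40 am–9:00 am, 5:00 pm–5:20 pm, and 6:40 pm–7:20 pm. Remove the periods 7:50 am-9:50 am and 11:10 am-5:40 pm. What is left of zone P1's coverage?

7:40 am-9:00 am minus B → 7:40 am-7:50 am.
5:00 pm-5:20 pm: fully covered by B → removed.
6:40 pm-7:20 pm: no B overlap → unchanged.

7:40 am-7:50 am, 6:40 pm-7:20 pm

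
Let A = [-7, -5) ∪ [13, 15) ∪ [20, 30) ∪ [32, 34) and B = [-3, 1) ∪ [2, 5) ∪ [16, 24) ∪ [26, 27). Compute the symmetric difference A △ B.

[-7, -5) ∪ [-3, 1) ∪ [2, 5) ∪ [13, 15) ∪ [16, 20) ∪ [24, 26) ∪ [27, 30) ∪ [32, 34)

A but not B: [-7, -5), [13, 15), [24, 26), [27, 30), [32, 34).
B but not A: [-3, 1), [2, 5), [16, 20).
Combining gives A △ B.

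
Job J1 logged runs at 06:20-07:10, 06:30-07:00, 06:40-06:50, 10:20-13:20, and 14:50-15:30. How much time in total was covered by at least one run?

Merged: 06:20–07:10, 10:20–13:20, 14:50–15:30.
Lengths: 50 min + 3 h + 40 min = 4 h 30 min.

4 h 30 min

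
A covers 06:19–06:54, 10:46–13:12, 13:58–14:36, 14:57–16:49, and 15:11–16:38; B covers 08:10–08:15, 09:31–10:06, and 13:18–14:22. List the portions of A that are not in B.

Merge the first list: 06:19-06:54, 10:46-13:12, 13:58-14:36, 14:57-16:49.
06:19-06:54: no B overlap → unchanged.
10:46-13:12: no B overlap → unchanged.
13:58-14:36 minus B → 14:22-14:36.
14:57-16:49: no B overlap → unchanged.

06:19-06:54, 10:46-13:12, 14:22-14:36, 14:57-16:49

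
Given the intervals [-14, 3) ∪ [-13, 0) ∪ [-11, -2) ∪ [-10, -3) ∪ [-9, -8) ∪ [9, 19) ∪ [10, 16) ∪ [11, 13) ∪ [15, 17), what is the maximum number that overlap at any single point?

Sweep endpoints in order; track running count of active intervals.
Peak of 5 reached at -9.

5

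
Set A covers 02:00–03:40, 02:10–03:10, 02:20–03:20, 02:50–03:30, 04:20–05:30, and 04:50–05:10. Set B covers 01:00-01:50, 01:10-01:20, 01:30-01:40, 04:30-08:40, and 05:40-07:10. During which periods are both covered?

A, merged: 02:00–03:40, 04:20–05:30.
B, merged: 01:00–01:50, 04:30–08:40.
02:00–03:40 meets no B interval.
04:20–05:30 ∩ B → 04:30–05:30.

04:30–05:30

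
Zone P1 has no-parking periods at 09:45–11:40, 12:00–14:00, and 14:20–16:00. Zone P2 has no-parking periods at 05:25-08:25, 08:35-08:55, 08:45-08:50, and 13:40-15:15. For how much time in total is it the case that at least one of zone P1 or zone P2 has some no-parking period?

9 h 15 min

B, merged: 05:25-08:25, 08:35-08:55, 13:40-15:15.
A ∪ B = 05:25-08:25, 08:35-08:55, 09:45-11:40, 12:00-16:00.
Total: 3 h + 20 min + 1 h 55 min + 4 h = 9 h 15 min.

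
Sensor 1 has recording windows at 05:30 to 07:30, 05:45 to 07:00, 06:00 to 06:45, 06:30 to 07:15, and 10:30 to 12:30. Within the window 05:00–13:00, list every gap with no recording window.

05:00-05:30, 07:30-10:30, 12:30-13:00

Covered (merged): 05:30-07:30, 10:30-12:30.
Gaps within 05:00-13:00: 05:00-05:30, 07:30-10:30, 12:30-13:00.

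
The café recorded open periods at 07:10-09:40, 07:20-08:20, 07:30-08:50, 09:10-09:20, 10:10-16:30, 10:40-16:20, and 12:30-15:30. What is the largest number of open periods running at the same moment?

Walk the sorted start/end points keeping a running depth.
The depth first hits 3 at 07:30.

3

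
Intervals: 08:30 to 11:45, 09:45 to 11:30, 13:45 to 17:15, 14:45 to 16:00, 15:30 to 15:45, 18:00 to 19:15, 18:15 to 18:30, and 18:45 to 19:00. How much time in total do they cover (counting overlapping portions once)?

Merged: 08:30-11:45, 13:45-17:15, 18:00-19:15.
Lengths: 3 h 15 min + 3 h 30 min + 1 h 15 min = 8 h.

8 h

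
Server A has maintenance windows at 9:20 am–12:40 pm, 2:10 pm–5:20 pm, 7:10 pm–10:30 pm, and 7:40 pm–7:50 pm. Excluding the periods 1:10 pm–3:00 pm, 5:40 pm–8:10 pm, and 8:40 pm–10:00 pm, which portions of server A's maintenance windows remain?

Merge the first list: 9:20 am-12:40 pm, 2:10 pm-5:20 pm, 7:10 pm-10:30 pm.
9:20 am-12:40 pm: nothing removed.
2:10 pm-5:20 pm \ B = 3:00 pm-5:20 pm.
7:10 pm-10:30 pm \ B = 8:10 pm-8:40 pm, 10:00 pm-10:30 pm.

9:20 am-12:40 pm, 3:00 pm-5:20 pm, 8:10 pm-8:40 pm, 10:00 pm-10:30 pm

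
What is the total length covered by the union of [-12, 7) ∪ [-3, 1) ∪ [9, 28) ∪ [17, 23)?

Merged: [-12, 7), [9, 28).
Lengths: 19 + 19 = 38.

38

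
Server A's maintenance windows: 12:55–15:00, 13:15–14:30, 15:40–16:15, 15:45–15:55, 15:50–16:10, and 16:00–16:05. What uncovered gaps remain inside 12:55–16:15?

Covered (merged): 12:55-15:00, 15:40-16:15.
Complement within 12:55-16:15: 15:00-15:40.

15:00-15:40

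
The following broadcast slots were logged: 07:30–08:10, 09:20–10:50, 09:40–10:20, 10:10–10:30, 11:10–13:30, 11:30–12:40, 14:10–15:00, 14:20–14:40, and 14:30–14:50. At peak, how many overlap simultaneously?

3

Sweep endpoints in order; track running count of active intervals.
Peak of 3 reached at 10:10.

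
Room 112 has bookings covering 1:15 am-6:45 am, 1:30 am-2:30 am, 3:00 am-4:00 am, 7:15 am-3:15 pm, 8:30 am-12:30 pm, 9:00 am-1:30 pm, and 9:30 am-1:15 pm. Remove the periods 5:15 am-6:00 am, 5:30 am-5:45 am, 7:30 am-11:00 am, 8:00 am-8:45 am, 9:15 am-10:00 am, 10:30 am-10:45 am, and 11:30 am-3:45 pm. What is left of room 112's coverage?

Merge the first list: 1:15 am-6:45 am, 7:15 am-3:15 pm.
Merge the second list: 5:15 am-6:00 am, 7:30 am-11:00 am, 11:30 am-3:45 pm.
1:15 am-6:45 am \ B = 1:15 am-5:15 am, 6:00 am-6:45 am.
7:15 am-3:15 pm \ B = 7:15 am-7:30 am, 11:00 am-11:30 am.

1:15 am-5:15 am, 6:00 am-6:45 am, 7:15 am-7:30 am, 11:00 am-11:30 am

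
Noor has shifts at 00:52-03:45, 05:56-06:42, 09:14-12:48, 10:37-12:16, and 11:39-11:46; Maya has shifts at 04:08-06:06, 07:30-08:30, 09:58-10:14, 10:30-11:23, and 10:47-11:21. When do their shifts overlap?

Merge the first list: 00:52-03:45, 05:56-06:42, 09:14-12:48.
Merge the second list: 04:08-06:06, 07:30-08:30, 09:58-10:14, 10:30-11:23.
00:52-03:45 meets no B interval.
05:56-06:42 ∩ B → 05:56-06:06.
09:14-12:48 ∩ B → 09:58-10:14, 10:30-11:23.

05:56-06:06, 09:58-10:14, 10:30-11:23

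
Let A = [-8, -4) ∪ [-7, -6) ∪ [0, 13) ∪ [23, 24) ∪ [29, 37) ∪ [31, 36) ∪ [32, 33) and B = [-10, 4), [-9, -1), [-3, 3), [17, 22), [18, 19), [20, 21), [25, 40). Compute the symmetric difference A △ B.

Merge the first list: [-8, -4), [0, 13), [23, 24), [29, 37).
Merge the second list: [-10, 4), [17, 22), [25, 40).
A but not B: [4, 13), [23, 24).
B but not A: [-10, -8), [-4, 0), [17, 22), [25, 29), [37, 40).
Combining gives A △ B.

[-10, -8) ∪ [-4, 0) ∪ [4, 13) ∪ [17, 22) ∪ [23, 24) ∪ [25, 29) ∪ [37, 40)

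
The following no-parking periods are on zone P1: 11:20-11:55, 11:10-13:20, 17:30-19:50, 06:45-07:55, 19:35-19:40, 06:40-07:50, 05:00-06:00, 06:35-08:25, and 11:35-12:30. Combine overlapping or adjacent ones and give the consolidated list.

Sort by start: 05:00–06:00, 06:35–08:25, 06:40–07:50, 06:45–07:55, 11:10–13:20, 11:20–11:55, 11:35–12:30, 17:30–19:50, 19:35–19:40.
06:35–08:25 is disjoint → start new block.
06:40–07:50 overlaps/touches 06:35–08:25 → extend to 06:35–08:25.
06:45–07:55 overlaps/touches 06:35–08:25 → extend to 06:35–08:25.
11:10–13:20 is disjoint → start new block.
11:20–11:55 overlaps/touches 11:10–13:20 → extend to 11:10–13:20.
11:35–12:30 overlaps/touches 11:10–13:20 → extend to 11:10–13:20.
17:30–19:50 is disjoint → start new block.
19:35–19:40 overlaps/touches 17:30–19:50 → extend to 17:30–19:50.

05:00–06:00, 06:35–08:25, 11:10–13:20, 17:30–19:50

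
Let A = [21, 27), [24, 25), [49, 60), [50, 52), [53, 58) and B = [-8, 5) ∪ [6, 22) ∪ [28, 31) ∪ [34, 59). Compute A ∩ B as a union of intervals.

First set merges to [21, 27), [49, 60).
[21, 27) overlaps B on [21, 22).
[49, 60) overlaps B on [49, 59).

[21, 22) ∪ [49, 59)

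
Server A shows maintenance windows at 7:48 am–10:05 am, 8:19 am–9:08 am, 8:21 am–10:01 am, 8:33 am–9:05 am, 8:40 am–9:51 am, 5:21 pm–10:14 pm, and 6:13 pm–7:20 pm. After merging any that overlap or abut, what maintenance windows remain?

7:48 am-10:05 am, 5:21 pm-10:14 pm

8:19 am-9:08 am overlaps/touches 7:48 am-10:05 am → extend to 7:48 am-10:05 am.
8:21 am-10:01 am overlaps/touches 7:48 am-10:05 am → extend to 7:48 am-10:05 am.
8:33 am-9:05 am overlaps/touches 7:48 am-10:05 am → extend to 7:48 am-10:05 am.
8:40 am-9:51 am overlaps/touches 7:48 am-10:05 am → extend to 7:48 am-10:05 am.
5:21 pm-10:14 pm is disjoint → start new block.
6:13 pm-7:20 pm overlaps/touches 5:21 pm-10:14 pm → extend to 5:21 pm-10:14 pm.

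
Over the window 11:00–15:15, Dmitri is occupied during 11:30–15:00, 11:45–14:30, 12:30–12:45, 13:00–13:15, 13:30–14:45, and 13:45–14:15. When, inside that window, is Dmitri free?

11:00–11:30, 15:00–15:15

The merged coverage is 11:30–15:00.
Complement within 11:00–15:15: 11:00–11:30, 15:00–15:15.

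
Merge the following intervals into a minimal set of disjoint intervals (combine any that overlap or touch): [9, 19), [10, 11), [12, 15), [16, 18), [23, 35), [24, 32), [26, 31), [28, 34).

[10, 11) overlaps/touches [9, 19) → extend to [9, 19).
[12, 15) overlaps/touches [9, 19) → extend to [9, 19).
[16, 18) overlaps/touches [9, 19) → extend to [9, 19).
[23, 35) is disjoint → start new block.
[24, 32) overlaps/touches [23, 35) → extend to [23, 35).
[26, 31) overlaps/touches [23, 35) → extend to [23, 35).
[28, 34) overlaps/touches [23, 35) → extend to [23, 35).

[9, 19) ∪ [23, 35)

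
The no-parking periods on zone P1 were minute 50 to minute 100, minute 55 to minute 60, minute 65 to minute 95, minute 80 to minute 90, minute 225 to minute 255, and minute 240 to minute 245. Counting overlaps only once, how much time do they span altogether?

Merged: minute 50 to minute 100, minute 225 to minute 255.
Lengths: 50 minutes + 30 minutes = 80 minutes.

80 minutes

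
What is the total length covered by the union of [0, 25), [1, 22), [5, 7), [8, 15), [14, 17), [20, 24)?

Merged: [0, 25).
Length: 25.

25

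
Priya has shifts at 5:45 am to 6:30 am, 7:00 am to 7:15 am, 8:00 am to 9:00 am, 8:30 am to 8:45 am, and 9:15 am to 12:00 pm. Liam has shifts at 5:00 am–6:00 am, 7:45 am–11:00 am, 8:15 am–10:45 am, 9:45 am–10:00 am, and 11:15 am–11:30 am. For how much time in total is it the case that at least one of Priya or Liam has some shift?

6 h

Merge the first list: 5:45 am–6:30 am, 7:00 am–7:15 am, 8:00 am–9:00 am, 9:15 am–12:00 pm.
Merge the second list: 5:00 am–6:00 am, 7:45 am–11:00 am, 11:15 am–11:30 am.
A ∪ B = 5:00 am–6:30 am, 7:00 am–7:15 am, 7:45 am–12:00 pm.
Total: 1 h 30 min + 15 min + 4 h 15 min = 6 h.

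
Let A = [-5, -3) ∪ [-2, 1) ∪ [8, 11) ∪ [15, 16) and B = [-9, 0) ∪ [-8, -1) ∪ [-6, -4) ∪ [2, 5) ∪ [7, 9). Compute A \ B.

Merge the second list: [-9, 0), [2, 5), [7, 9).
[-5, -3): fully covered by B → removed.
[-2, 1) minus B → [0, 1).
[8, 11) minus B → [9, 11).
[15, 16): no B overlap → unchanged.

[0, 1) ∪ [9, 11) ∪ [15, 16)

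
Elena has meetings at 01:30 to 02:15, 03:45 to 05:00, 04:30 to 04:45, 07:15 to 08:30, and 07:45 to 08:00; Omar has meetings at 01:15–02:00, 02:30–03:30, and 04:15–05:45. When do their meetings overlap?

Merge the first list: 01:30-02:15, 03:45-05:00, 07:15-08:30.
01:30-02:15 ∩ B → 01:30-02:00.
03:45-05:00 ∩ B → 04:15-05:00.
07:15-08:30 meets no B interval.

01:30-02:00, 04:15-05:00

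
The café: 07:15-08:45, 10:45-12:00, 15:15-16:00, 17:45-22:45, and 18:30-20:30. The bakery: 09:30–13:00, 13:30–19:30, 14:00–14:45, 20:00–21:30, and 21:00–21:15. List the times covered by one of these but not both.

Merge the first list: 07:15–08:45, 10:45–12:00, 15:15–16:00, 17:45–22:45.
Merge the second list: 09:30–13:00, 13:30–19:30, 20:00–21:30.
Only in the first: 07:15–08:45, 19:30–20:00, 21:30–22:45.
Only in the second: 09:30–10:45, 12:00–13:00, 13:30–15:15, 16:00–17:45.
Together these are the periods covered by exactly one.

07:15–08:45, 09:30–10:45, 12:00–13:00, 13:30–15:15, 16:00–17:45, 19:30–20:00, 21:30–22:45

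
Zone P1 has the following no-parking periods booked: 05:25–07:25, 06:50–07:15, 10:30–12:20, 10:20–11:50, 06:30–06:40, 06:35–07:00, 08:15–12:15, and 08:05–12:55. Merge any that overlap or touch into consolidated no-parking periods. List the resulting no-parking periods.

05:25–07:25, 08:05–12:55

Sort by start: 05:25–07:25, 06:30–06:40, 06:35–07:00, 06:50–07:15, 08:05–12:55, 08:15–12:15, 10:20–11:50, 10:30–12:20.
06:30–06:40 overlaps/touches 05:25–07:25 → extend to 05:25–07:25.
06:35–07:00 overlaps/touches 05:25–07:25 → extend to 05:25–07:25.
06:50–07:15 overlaps/touches 05:25–07:25 → extend to 05:25–07:25.
08:05–12:55 is disjoint → start new block.
08:15–12:15 overlaps/touches 08:05–12:55 → extend to 08:05–12:55.
10:20–11:50 overlaps/touches 08:05–12:55 → extend to 08:05–12:55.
10:30–12:20 overlaps/touches 08:05–12:55 → extend to 08:05–12:55.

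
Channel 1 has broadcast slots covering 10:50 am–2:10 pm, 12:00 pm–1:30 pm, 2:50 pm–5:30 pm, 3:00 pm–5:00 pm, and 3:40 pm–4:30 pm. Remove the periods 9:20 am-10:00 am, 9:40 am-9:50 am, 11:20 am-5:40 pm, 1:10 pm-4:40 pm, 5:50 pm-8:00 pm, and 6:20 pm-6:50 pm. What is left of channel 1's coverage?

10:50 am–11:20 am

A, merged: 10:50 am–2:10 pm, 2:50 pm–5:30 pm.
B, merged: 9:20 am–10:00 am, 11:20 am–5:40 pm, 5:50 pm–8:00 pm.
10:50 am–2:10 pm \ B = 10:50 am–11:20 am.
2:50 pm–5:30 pm: entirely removed.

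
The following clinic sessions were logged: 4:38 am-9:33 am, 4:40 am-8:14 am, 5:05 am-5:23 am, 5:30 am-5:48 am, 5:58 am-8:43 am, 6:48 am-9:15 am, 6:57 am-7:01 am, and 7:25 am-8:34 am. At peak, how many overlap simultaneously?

5

Walk the sorted start/end points keeping a running depth.
The depth first hits 5 at 6:57 am.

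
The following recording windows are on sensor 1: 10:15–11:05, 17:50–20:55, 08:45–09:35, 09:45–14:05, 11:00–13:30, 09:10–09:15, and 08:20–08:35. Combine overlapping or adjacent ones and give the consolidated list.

08:20-08:35, 08:45-09:35, 09:45-14:05, 17:50-20:55

Sort by start: 08:20-08:35, 08:45-09:35, 09:10-09:15, 09:45-14:05, 10:15-11:05, 11:00-13:30, 17:50-20:55.
08:45-09:35 is disjoint → start new block.
09:10-09:15 overlaps/touches 08:45-09:35 → extend to 08:45-09:35.
09:45-14:05 is disjoint → start new block.
10:15-11:05 overlaps/touches 09:45-14:05 → extend to 09:45-14:05.
11:00-13:30 overlaps/touches 09:45-14:05 → extend to 09:45-14:05.
17:50-20:55 is disjoint → start new block.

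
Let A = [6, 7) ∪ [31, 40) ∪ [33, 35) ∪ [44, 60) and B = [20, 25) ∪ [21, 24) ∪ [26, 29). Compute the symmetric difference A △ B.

Merge the first list: [6, 7), [31, 40), [44, 60).
Merge the second list: [20, 25), [26, 29).
Only in the first: [6, 7), [31, 40), [44, 60).
Only in the second: [20, 25), [26, 29).
Together these are the periods covered by exactly one.

[6, 7) ∪ [20, 25) ∪ [26, 29) ∪ [31, 40) ∪ [44, 60)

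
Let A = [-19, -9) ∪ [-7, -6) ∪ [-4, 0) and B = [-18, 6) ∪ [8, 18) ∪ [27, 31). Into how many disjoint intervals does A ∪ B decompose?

3

A ∪ B = [-19, 6), [8, 18), [27, 31).
That is 3 disjoint pieces.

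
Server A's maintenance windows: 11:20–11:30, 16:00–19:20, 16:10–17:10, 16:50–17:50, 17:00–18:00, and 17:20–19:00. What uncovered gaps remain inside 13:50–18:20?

13:50–16:00

Covered (merged): 11:20–11:30, 16:00–19:20.
Complement within 13:50–18:20: 13:50–16:00.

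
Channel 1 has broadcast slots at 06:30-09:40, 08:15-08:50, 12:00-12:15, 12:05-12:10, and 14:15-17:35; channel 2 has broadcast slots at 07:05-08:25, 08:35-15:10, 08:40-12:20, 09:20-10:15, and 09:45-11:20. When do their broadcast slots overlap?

First set merges to 06:30-09:40, 12:00-12:15, 14:15-17:35.
Second set merges to 07:05-08:25, 08:35-15:10.
06:30-09:40 meets the second set on 07:05-08:25, 08:35-09:40.
12:00-12:15 meets the second set on 12:00-12:15.
14:15-17:35 meets the second set on 14:15-15:10.

07:05-08:25, 08:35-09:40, 12:00-12:15, 14:15-15:10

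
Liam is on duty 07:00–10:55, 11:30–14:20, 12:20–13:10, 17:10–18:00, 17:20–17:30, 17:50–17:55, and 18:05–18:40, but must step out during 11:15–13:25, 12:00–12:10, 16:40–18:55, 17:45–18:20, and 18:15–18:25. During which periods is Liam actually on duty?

First set merges to 07:00-10:55, 11:30-14:20, 17:10-18:00, 18:05-18:40.
Second set merges to 11:15-13:25, 16:40-18:55.
07:00-10:55: no B overlap → unchanged.
11:30-14:20 minus B → 13:25-14:20.
17:10-18:00: fully covered by B → removed.
18:05-18:40: fully covered by B → removed.

07:00-10:55, 13:25-14:20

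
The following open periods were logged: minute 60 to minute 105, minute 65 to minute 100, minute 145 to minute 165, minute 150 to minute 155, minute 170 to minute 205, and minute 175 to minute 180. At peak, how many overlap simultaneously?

Walk the sorted start/end points keeping a running depth.
The depth first hits 2 at minute 65.

2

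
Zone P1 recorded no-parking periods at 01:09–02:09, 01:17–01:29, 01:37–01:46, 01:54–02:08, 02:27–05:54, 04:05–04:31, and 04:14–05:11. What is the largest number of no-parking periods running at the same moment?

Sweep endpoints in order; track running count of active intervals.
Peak of 3 reached at 04:14.

3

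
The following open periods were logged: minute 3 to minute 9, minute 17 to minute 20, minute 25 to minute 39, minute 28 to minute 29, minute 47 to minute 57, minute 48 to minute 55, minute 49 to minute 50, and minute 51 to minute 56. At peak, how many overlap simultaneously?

Walk the sorted start/end points keeping a running depth.
The depth first hits 3 at minute 49.

3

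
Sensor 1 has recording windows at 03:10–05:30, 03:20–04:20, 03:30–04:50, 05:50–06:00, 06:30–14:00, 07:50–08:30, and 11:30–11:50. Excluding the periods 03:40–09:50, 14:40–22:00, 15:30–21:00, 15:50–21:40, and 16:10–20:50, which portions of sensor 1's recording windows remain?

Merge the first list: 03:10–05:30, 05:50–06:00, 06:30–14:00.
Merge the second list: 03:40–09:50, 14:40–22:00.
03:10–05:30 minus B → 03:10–03:40.
05:50–06:00: fully covered by B → removed.
06:30–14:00 minus B → 09:50–14:00.

03:10–03:40, 09:50–14:00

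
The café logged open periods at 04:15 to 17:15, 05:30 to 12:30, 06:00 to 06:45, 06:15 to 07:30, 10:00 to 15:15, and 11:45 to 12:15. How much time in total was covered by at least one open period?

13 h

Merged: 04:15–17:15.
Length: 13 h.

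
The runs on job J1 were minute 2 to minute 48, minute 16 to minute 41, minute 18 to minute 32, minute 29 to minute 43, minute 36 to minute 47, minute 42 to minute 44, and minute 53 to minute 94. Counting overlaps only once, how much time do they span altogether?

Merged: minute 2 to minute 48, minute 53 to minute 94.
Lengths: 46 minutes + 41 minutes = 87 minutes.

87 minutes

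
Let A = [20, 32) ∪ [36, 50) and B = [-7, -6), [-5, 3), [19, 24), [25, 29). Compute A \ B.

[20, 32) with B removed leaves [24, 25), [29, 32).
[36, 50) is untouched.

[24, 25) ∪ [29, 32) ∪ [36, 50)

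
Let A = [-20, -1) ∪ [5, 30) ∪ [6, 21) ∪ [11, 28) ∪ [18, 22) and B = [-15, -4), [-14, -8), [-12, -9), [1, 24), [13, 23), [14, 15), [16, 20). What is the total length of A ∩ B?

30

A, merged: [-20, -1), [5, 30).
B, merged: [-15, -4), [1, 24).
A ∩ B = [-15, -4), [5, 24).
Total: 11 + 19 = 30.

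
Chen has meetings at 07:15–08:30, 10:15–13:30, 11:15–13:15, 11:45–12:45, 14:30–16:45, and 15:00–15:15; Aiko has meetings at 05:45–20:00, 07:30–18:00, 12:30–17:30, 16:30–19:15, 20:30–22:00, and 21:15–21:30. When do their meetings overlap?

07:15–08:30, 10:15–13:30, 14:30–16:45

A, merged: 07:15–08:30, 10:15–13:30, 14:30–16:45.
B, merged: 05:45–20:00, 20:30–22:00.
07:15–08:30 meets the second set on 07:15–08:30.
10:15–13:30 meets the second set on 10:15–13:30.
14:30–16:45 meets the second set on 14:30–16:45.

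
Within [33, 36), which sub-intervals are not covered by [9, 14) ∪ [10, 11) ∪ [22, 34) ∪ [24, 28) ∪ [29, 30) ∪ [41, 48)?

After merging, the occupied span is [9, 14), [22, 34), [41, 48).
Complement within [33, 36): [34, 36).

[34, 36)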